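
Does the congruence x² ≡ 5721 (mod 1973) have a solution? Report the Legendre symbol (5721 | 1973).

-1

First reduce: 5721 ≡ 1775 (mod 1973).
Reciprocity: 1775 ≡ 3 and 1973 ≡ 1 (mod 4), so (1775/1973) = +(1973/1775).
Reduce top mod 1775: now compute (198/1775).
Pull out 2: since 1775 ≡ 7 (mod 8), (2/1775) = +1.
Reciprocity: 99 ≡ 3 and 1775 ≡ 3 (mod 4), so (99/1775) = −(1775/99).
Reduce top mod 99: now compute (92/99).
Pull out 2^2: since 99 ≡ 3 (mod 8), (2/99) = -1, so (2/99)^2 = +1.
Reciprocity: 23 ≡ 3 and 99 ≡ 3 (mod 4), so (23/99) = −(99/23).
Reduce top mod 23: now compute (7/23).
Reciprocity: 7 ≡ 3 and 23 ≡ 3 (mod 4), so (7/23) = −(23/7).
Reduce top mod 7: now compute (2/7).
Pull out 2: since 7 ≡ 7 (mod 8), (2/7) = +1.
Reached (1/7) = 1. Collecting the sign flips along the way, the symbol is -1.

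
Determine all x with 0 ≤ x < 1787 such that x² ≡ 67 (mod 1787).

302, 1485

Since 1787 ≡ 3 (mod 4), a square root of 67 is 67^((1787+1)/4) = 67^447 mod 1787.
Repeated squaring: 67^2≡915, 67^4≡909, 67^8≡687, 67^16≡201, 67^32≡1087, 67^64≡362, 67^128≡593, 67^256≡1397 (mod 1787).
67^447 = 67^(256+128+32+16+8+4+2+1) ≡ 1485 (mod 1787).
Check: 1485² = 2205225 ≡ 67 (mod 1787). The two roots are 302 and 1485.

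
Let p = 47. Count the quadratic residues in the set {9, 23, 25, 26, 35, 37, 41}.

3

(9/47) = +1 → QR.
(23/47) = -1 → non-residue.
(25/47) = +1 → QR.
(26/47) = -1 → non-residue.
(35/47) = -1 → non-residue.
(37/47) = +1 → QR.
(41/47) = -1 → non-residue.
Total quadratic residues among the 7: 3.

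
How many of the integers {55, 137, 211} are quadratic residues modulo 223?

(55/223) = +1 → QR.
(137/223) = -1 → non-residue.
(211/223) = +1 → QR.
Total quadratic residues among the 3: 2.

2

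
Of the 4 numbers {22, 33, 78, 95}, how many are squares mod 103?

(22/103) = -1 → non-residue.
(33/103) = +1 → QR.
(78/103) = -1 → non-residue.
(95/103) = -1 → non-residue.
Total quadratic residues among the 4: 1.

1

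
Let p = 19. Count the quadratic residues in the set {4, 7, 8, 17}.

3

(4/19) = +1 → QR.
(7/19) = +1 → QR.
(8/19) = -1 → non-residue.
(17/19) = +1 → QR.
Total quadratic residues among the 4: 3.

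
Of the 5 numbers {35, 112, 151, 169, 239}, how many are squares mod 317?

2

(35/317) = -1 → non-residue.
(112/317) = +1 → QR.
(151/317) = -1 → non-residue.
(169/317) = +1 → QR.
(239/317) = -1 → non-residue.
Total quadratic residues among the 5: 2.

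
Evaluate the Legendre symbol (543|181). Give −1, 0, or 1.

0

First reduce: 543 ≡ 0 (mod 181).
Top reduces to 0: gcd > 1, so the symbol is 0.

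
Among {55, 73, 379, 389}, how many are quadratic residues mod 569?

1

(55/569) = -1 → non-residue.
(73/569) = -1 → non-residue.
(379/569) = -1 → non-residue.
(389/569) = +1 → QR.
Total quadratic residues among the 4: 1.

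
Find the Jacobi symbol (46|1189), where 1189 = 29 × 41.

-1

Pull out 2: since 1189 ≡ 5 (mod 8), (2/1189) = -1.
Reciprocity: 23 ≡ 3 and 1189 ≡ 1 (mod 4), so (23/1189) = +(1189/23).
Reduce top mod 23: now compute (16/23).
Pull out 2^4: since 23 ≡ 7 (mod 8), (2/23) = +1, so (2/23)^4 = +1.
Reached (1/23) = 1. Collecting the sign flips along the way, the symbol is -1.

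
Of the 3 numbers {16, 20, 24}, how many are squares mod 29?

(16/29) = +1 → QR.
(20/29) = +1 → QR.
(24/29) = +1 → QR.
Total quadratic residues among the 3: 3.

3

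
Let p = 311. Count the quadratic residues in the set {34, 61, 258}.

0

(34/311) = -1 → non-residue.
(61/311) = -1 → non-residue.
(258/311) = -1 → non-residue.
Total quadratic residues among the 3: 0.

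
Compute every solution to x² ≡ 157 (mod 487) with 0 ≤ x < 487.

133, 354

Since 487 ≡ 3 (mod 4), a square root of 157 is 157^((487+1)/4) = 157^122 mod 487.
Repeated squaring: 157^2≡299, 157^4≡280, 157^8≡480, 157^16≡49, 157^32≡453, 157^64≡182 (mod 487).
157^122 = 157^(64+32+16+8+2) ≡ 354 (mod 487).
Check: 354² = 125316 ≡ 157 (mod 487). The two roots are 133 and 354.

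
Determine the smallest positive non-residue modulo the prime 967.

(2/967) = +1, so 2 is a residue.
(3/967) = −1, so 3 is the smallest positive non-residue mod 967.

3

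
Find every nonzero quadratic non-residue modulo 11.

2,6,7,8,10

Square k = 1,…,5 (k and 11−k give the same square):
1²=1, 2²=4, 3²=9, 4²≡5, 5²≡3 (mod 11).
The residues are {1, 3, 4, 5, 9}; the non-residues are the remaining 5 nonzero classes.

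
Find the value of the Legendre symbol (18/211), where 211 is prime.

Pull out 2: since 211 ≡ 3 (mod 8), (2/211) = -1.
Reciprocity: 9 ≡ 1 and 211 ≡ 3 (mod 4), so (9/211) = +(211/9).
Reduce top mod 9: now compute (4/9).
Pull out 2^2: since 9 ≡ 1 (mod 8), (2/9) = +1, so (2/9)^2 = +1.
Reached (1/9) = 1. Collecting the sign flips along the way, the symbol is -1.

-1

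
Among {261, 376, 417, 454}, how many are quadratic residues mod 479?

(261/479) = -1 → non-residue.
(376/479) = -1 → non-residue.
(417/479) = +1 → QR.
(454/479) = -1 → non-residue.
Total quadratic residues among the 4: 1.

1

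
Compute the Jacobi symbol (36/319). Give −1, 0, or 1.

1

Pull out 2^2: since 319 ≡ 7 (mod 8), (2/319) = +1, so (2/319)^2 = +1.
Reciprocity: 9 ≡ 1 and 319 ≡ 3 (mod 4), so (9/319) = +(319/9).
Reduce top mod 9: now compute (4/9).
Pull out 2^2: since 9 ≡ 1 (mod 8), (2/9) = +1, so (2/9)^2 = +1.
Reached (1/9) = 1. Collecting the sign flips along the way, the symbol is +1.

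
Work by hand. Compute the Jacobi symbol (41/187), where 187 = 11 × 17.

1

Reciprocity: 41 ≡ 1 and 187 ≡ 3 (mod 4), so (41/187) = +(187/41).
Reduce top mod 41: now compute (23/41).
Reciprocity: 23 ≡ 3 and 41 ≡ 1 (mod 4), so (23/41) = +(41/23).
Reduce top mod 23: now compute (18/23).
Pull out 2: since 23 ≡ 7 (mod 8), (2/23) = +1.
Reciprocity: 9 ≡ 1 and 23 ≡ 3 (mod 4), so (9/23) = +(23/9).
Reduce top mod 9: now compute (5/9).
Reciprocity: 5 ≡ 1 and 9 ≡ 1 (mod 4), so (5/9) = +(9/5).
Reduce top mod 5: now compute (4/5).
Pull out 2^2: since 5 ≡ 5 (mod 8), (2/5) = -1, so (2/5)^2 = +1.
Reached (1/5) = 1. Collecting the sign flips along the way, the symbol is +1.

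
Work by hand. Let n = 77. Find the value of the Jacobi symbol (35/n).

0

Reciprocity: 35 ≡ 3 and 77 ≡ 1 (mod 4), so (35/77) = +(77/35).
Reduce top mod 35: now compute (7/35).
Reciprocity: 7 ≡ 3 and 35 ≡ 3 (mod 4), so (7/35) = −(35/7).
Reduce top mod 7: now compute (0/7).
Top reduces to 0: gcd > 1, so the symbol is 0.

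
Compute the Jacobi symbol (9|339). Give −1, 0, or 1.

Reciprocity: 9 ≡ 1 and 339 ≡ 3 (mod 4), so (9/339) = +(339/9).
Reduce top mod 9: now compute (6/9).
Pull out 2: since 9 ≡ 1 (mod 8), (2/9) = +1.
Reciprocity: 3 ≡ 3 and 9 ≡ 1 (mod 4), so (3/9) = +(9/3).
Reduce top mod 3: now compute (0/3).
Top reduces to 0: gcd > 1, so the symbol is 0.

0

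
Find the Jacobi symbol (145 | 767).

Reciprocity: 145 ≡ 1 and 767 ≡ 3 (mod 4), so (145/767) = +(767/145).
Reduce top mod 145: now compute (42/145).
Pull out 2: since 145 ≡ 1 (mod 8), (2/145) = +1.
Reciprocity: 21 ≡ 1 and 145 ≡ 1 (mod 4), so (21/145) = +(145/21).
Reduce top mod 21: now compute (19/21).
Reciprocity: 19 ≡ 3 and 21 ≡ 1 (mod 4), so (19/21) = +(21/19).
Reduce top mod 19: now compute (2/19).
Pull out 2: since 19 ≡ 3 (mod 8), (2/19) = -1.
Reached (1/19) = 1. Collecting the sign flips along the way, the symbol is -1.

-1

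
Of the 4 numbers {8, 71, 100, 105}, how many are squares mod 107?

2

(8/107) = -1 → non-residue.
(71/107) = -1 → non-residue.
(100/107) = +1 → QR.
(105/107) = +1 → QR.
Total quadratic residues among the 4: 2.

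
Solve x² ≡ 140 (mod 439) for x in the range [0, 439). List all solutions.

Since 439 ≡ 3 (mod 4), a square root of 140 is 140^((439+1)/4) = 140^110 mod 439.
Repeated squaring: 140^2≡284, 140^4≡319, 140^8≡352, 140^16≡106, 140^32≡261, 140^64≡76 (mod 439).
140^110 = 140^(64+32+8+4+2) ≡ 225 (mod 439).
Check: 225² = 50625 ≡ 140 (mod 439). The two roots are 214 and 225.

214, 225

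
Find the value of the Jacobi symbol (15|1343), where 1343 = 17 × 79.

-1

Reciprocity: 15 ≡ 3 and 1343 ≡ 3 (mod 4), so (15/1343) = −(1343/15).
Reduce top mod 15: now compute (8/15).
Pull out 2^3: since 15 ≡ 7 (mod 8), (2/15) = +1, so (2/15)^3 = +1.
Reached (1/15) = 1. Collecting the sign flips along the way, the symbol is -1.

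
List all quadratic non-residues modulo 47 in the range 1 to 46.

5, 10, 11, 13, 15, 19, 20, 22, 23, 26, 29, 30, 31, 33, 35, 38, 39, 40, 41, 43, 44, 45, 46

Square k = 1,…,23 (k and 47−k give the same square):
1²=1, 2²=4, 3²=9, 4²=16, 5²=25, 6²=36, 7²≡2, 8²≡17, 9²≡34, 10²≡6, 11²≡27, 12²≡3, 13²≡28, 14²≡8, 15²≡37, 16²≡21, 17²≡7, 18²≡42, 19²≡32, 20²≡24, 21²≡18, 22²≡14, 23²≡12 (mod 47).
The residues are {1, 2, 3, 4, 6, 7, 8, 9, 12, 14, 16, 17, 18, 21, 24, 25, 27, 28, 32, 34, 36, 37, 42}; the non-residues are the remaining 23 nonzero classes.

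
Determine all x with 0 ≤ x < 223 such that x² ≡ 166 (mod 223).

101, 122

Since 223 ≡ 3 (mod 4), a square root of 166 is 166^((223+1)/4) = 166^56 mod 223.
Repeated squaring: 166^2≡127, 166^4≡73, 166^8≡200, 166^16≡83, 166^32≡199 (mod 223).
166^56 = 166^(32+16+8) ≡ 101 (mod 223).
Check: 101² = 10201 ≡ 166 (mod 223). The two roots are 101 and 122.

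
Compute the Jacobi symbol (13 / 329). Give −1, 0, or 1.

Reciprocity: 13 ≡ 1 and 329 ≡ 1 (mod 4), so (13/329) = +(329/13).
Reduce top mod 13: now compute (4/13).
Pull out 2^2: since 13 ≡ 5 (mod 8), (2/13) = -1, so (2/13)^2 = +1.
Reached (1/13) = 1. Collecting the sign flips along the way, the symbol is +1.

1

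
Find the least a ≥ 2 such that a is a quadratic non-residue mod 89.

(2/89) = +1, so 2 is a residue.
(3/89) = −1, so 3 is the smallest positive non-residue mod 89.

3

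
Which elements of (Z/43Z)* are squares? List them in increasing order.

Square k = 1,…,21 (k and 43−k give the same square):
1²=1, 2²=4, 3²=9, 4²=16, 5²=25, 6²=36, 7²≡6, 8²≡21, 9²≡38, 10²≡14, 11²≡35, 12²≡15, 13²≡40, 14²≡24, 15²≡10, 16²≡41, 17²≡31, 18²≡23, 19²≡17, 20²≡13, 21²≡11 (mod 43).
So the quadratic residues mod 43 are {1, 4, 6, 9, 10, 11, 13, 14, 15, 16, 17, 21, 23, 24, 25, 31, 35, 36, 38, 40, 41}.

1,4,6,9,10,11,13,14,15,16,17,21,23,24,25,31,35,36,38,40,41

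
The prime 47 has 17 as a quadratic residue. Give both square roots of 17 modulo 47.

Since 47 ≡ 3 (mod 4), a square root of 17 is 17^((47+1)/4) = 17^12 mod 47.
Repeated squaring: 17^2≡7, 17^4≡2, 17^8≡4 (mod 47).
17^12 = 17^(8+4) ≡ 8 (mod 47).
Check: 8² = 64 ≡ 17 (mod 47). The two roots are 8 and 39.

8, 39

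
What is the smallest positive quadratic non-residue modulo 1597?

2

(2/1597) = −1, so 2 is the smallest positive non-residue mod 1597.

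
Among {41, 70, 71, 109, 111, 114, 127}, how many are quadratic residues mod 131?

(41/131) = +1 → QR.
(70/131) = -1 → non-residue.
(71/131) = -1 → non-residue.
(109/131) = +1 → QR.
(111/131) = -1 → non-residue.
(114/131) = +1 → QR.
(127/131) = -1 → non-residue.
Total quadratic residues among the 7: 3.

3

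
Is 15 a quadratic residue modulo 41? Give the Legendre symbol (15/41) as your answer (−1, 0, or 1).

-1

Euler's criterion: (15/41) ≡ 15^20 (mod 41).
15^2 ≡ 20 (mod 41)
15^4 ≡ 31 (mod 41)
15^8 ≡ 18 (mod 41)
15^16 ≡ 37 (mod 41)
15^20 = 15^(16+4) ≡ 40 (mod 41).
Result is 40 ≡ −1, so (15/41) = −1.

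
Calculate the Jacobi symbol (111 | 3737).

0

Reciprocity: 111 ≡ 3 and 3737 ≡ 1 (mod 4), so (111/3737) = +(3737/111).
Reduce top mod 111: now compute (74/111).
Pull out 2: since 111 ≡ 7 (mod 8), (2/111) = +1.
Reciprocity: 37 ≡ 1 and 111 ≡ 3 (mod 4), so (37/111) = +(111/37).
Reduce top mod 37: now compute (0/37).
Top reduces to 0: gcd > 1, so the symbol is 0.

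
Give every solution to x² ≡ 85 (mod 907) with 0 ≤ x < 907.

135, 772

Since 907 ≡ 3 (mod 4), a square root of 85 is 85^((907+1)/4) = 85^227 mod 907.
Repeated squaring: 85^2≡876, 85^4≡54, 85^8≡195, 85^16≡838, 85^32≡226, 85^64≡284, 85^128≡840 (mod 907).
85^227 = 85^(128+64+32+2+1) ≡ 135 (mod 907).
Check: 135² = 18225 ≡ 85 (mod 907). The two roots are 135 and 772.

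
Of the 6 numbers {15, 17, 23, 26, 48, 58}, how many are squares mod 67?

4

(15/67) = +1 → QR.
(17/67) = +1 → QR.
(23/67) = +1 → QR.
(26/67) = +1 → QR.
(48/67) = -1 → non-residue.
(58/67) = -1 → non-residue.
Total quadratic residues among the 6: 4.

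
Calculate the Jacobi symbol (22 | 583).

Pull out 2: since 583 ≡ 7 (mod 8), (2/583) = +1.
Reciprocity: 11 ≡ 3 and 583 ≡ 3 (mod 4), so (11/583) = −(583/11).
Reduce top mod 11: now compute (0/11).
Top reduces to 0: gcd > 1, so the symbol is 0.

0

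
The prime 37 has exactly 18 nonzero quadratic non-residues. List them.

Square k = 1,…,18 (k and 37−k give the same square):
1²=1, 2²=4, 3²=9, 4²=16, 5²=25, 6²=36, 7²≡12, 8²≡27, 9²≡7, 10²≡26, 11²≡10, 12²≡33, 13²≡21, 14²≡11, 15²≡3, 16²≡34, 17²≡30, 18²≡28 (mod 37).
The residues are {1, 3, 4, 7, 9, 10, 11, 12, 16, 21, 25, 26, 27, 28, 30, 33, 34, 36}; the non-residues are the remaining 18 nonzero classes.

2,5,6,8,13,14,15,17,18,19,20,22,23,24,29,31,32,35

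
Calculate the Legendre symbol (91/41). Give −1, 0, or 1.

1

Euler's criterion: (91/41) ≡ 9^20 (mod 41).
9^2 ≡ 40 (mod 41)
9^4 ≡ 1 (mod 41)
9^8 ≡ 1 (mod 41)
9^16 ≡ 1 (mod 41)
9^20 = 9^(16+4) ≡ 1 (mod 41).
Result is 1, so (91/41) = 1.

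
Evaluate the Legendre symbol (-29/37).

First reduce: -29 ≡ 8 (mod 37).
Pull out 2^3: since 37 ≡ 5 (mod 8), (2/37) = -1, so (2/37)^3 = -1.
Reached (1/37) = 1. Collecting the sign flips along the way, the symbol is -1.

-1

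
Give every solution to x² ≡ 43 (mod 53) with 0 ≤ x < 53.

53 ≡ 1 (mod 4), so we find a root by search.
Trying successive values, 19² = 361 ≡ 43 (mod 53). The other root is 53 − 19 = 34.

19, 34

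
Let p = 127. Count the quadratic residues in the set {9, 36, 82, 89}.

3

(9/127) = +1 → QR.
(36/127) = +1 → QR.
(82/127) = +1 → QR.
(89/127) = -1 → non-residue.
Total quadratic residues among the 4: 3.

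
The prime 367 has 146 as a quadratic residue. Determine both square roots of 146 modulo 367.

136, 231

Since 367 ≡ 3 (mod 4), a square root of 146 is 146^((367+1)/4) = 146^92 mod 367.
Repeated squaring: 146^2≡30, 146^4≡166, 146^8≡31, 146^16≡227, 146^32≡149, 146^64≡181 (mod 367).
146^92 = 146^(64+16+8+4) ≡ 231 (mod 367).
Check: 231² = 53361 ≡ 146 (mod 367). The two roots are 136 and 231.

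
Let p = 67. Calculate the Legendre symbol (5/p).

Reciprocity: 5 ≡ 1 and 67 ≡ 3 (mod 4), so (5/67) = +(67/5).
Reduce top mod 5: now compute (2/5).
Pull out 2: since 5 ≡ 5 (mod 8), (2/5) = -1.
Reached (1/5) = 1. Collecting the sign flips along the way, the symbol is -1.

-1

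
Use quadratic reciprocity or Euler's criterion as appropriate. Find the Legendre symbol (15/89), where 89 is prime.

-1

Reciprocity: 15 ≡ 3 and 89 ≡ 1 (mod 4), so (15/89) = +(89/15).
Reduce top mod 15: now compute (14/15).
Pull out 2: since 15 ≡ 7 (mod 8), (2/15) = +1.
Reciprocity: 7 ≡ 3 and 15 ≡ 3 (mod 4), so (7/15) = −(15/7).
Reduce top mod 7: now compute (1/7).
Reached (1/7) = 1. Collecting the sign flips along the way, the symbol is -1.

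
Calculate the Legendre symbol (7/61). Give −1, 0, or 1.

-1

Reciprocity: 7 ≡ 3 and 61 ≡ 1 (mod 4), so (7/61) = +(61/7).
Reduce top mod 7: now compute (5/7).
Reciprocity: 5 ≡ 1 and 7 ≡ 3 (mod 4), so (5/7) = +(7/5).
Reduce top mod 5: now compute (2/5).
Pull out 2: since 5 ≡ 5 (mod 8), (2/5) = -1.
Reached (1/5) = 1. Collecting the sign flips along the way, the symbol is -1.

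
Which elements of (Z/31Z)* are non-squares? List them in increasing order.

3 6 11 12 13 15 17 21 22 23 24 26 27 29 30

Square k = 1,…,15 (k and 31−k give the same square):
1²=1, 2²=4, 3²=9, 4²=16, 5²=25, 6²≡5, 7²≡18, 8²≡2, 9²≡19, 10²≡7, 11²≡28, 12²≡20, 13²≡14, 14²≡10, 15²≡8 (mod 31).
The residues are {1, 2, 4, 5, 7, 8, 9, 10, 14, 16, 18, 19, 20, 25, 28}; the non-residues are the remaining 15 nonzero classes.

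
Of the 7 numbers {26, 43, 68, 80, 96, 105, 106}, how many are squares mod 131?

3

(26/131) = -1 → non-residue.
(43/131) = +1 → QR.
(68/131) = -1 → non-residue.
(80/131) = +1 → QR.
(96/131) = -1 → non-residue.
(105/131) = +1 → QR.
(106/131) = -1 → non-residue.
Total quadratic residues among the 7: 3.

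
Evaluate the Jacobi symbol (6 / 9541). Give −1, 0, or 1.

-1

Pull out 2: since 9541 ≡ 5 (mod 8), (2/9541) = -1.
Reciprocity: 3 ≡ 3 and 9541 ≡ 1 (mod 4), so (3/9541) = +(9541/3).
Reduce top mod 3: now compute (1/3).
Reached (1/3) = 1. Collecting the sign flips along the way, the symbol is -1.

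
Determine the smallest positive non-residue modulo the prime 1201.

11

(2/1201) = +1, so 2 is a residue.
(3/1201) = +1, so 3 is a residue.
(4/1201) = +1, so 4 is a residue.
(5/1201) = +1, so 5 is a residue.
(6/1201) = +1, so 6 is a residue.
(7/1201) = +1, so 7 is a residue.
(8/1201) = +1, so 8 is a residue.
(9/1201) = +1, so 9 is a residue.
(10/1201) = +1, so 10 is a residue.
(11/1201) = −1, so 11 is the smallest positive non-residue mod 1201.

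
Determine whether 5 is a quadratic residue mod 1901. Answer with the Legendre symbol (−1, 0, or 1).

Reciprocity: 5 ≡ 1 and 1901 ≡ 1 (mod 4), so (5/1901) = +(1901/5).
Reduce top mod 5: now compute (1/5).
Reached (1/5) = 1. Collecting the sign flips along the way, the symbol is +1.

1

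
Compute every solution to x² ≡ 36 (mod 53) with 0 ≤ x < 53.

6, 47

53 ≡ 1 (mod 4), so we find a root by search.
Trying successive values, 6² = 36 ≡ 36 (mod 53). The other root is 53 − 6 = 47.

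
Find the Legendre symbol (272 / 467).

Pull out 2^4: since 467 ≡ 3 (mod 8), (2/467) = -1, so (2/467)^4 = +1.
Reciprocity: 17 ≡ 1 and 467 ≡ 3 (mod 4), so (17/467) = +(467/17).
Reduce top mod 17: now compute (8/17).
Pull out 2^3: since 17 ≡ 1 (mod 8), (2/17) = +1, so (2/17)^3 = +1.
Reached (1/17) = 1. Collecting the sign flips along the way, the symbol is +1.

1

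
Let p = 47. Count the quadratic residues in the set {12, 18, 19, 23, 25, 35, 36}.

4

(12/47) = +1 → QR.
(18/47) = +1 → QR.
(19/47) = -1 → non-residue.
(23/47) = -1 → non-residue.
(25/47) = +1 → QR.
(35/47) = -1 → non-residue.
(36/47) = +1 → QR.
Total quadratic residues among the 7: 4.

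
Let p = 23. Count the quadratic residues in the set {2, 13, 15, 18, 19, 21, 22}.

3

(2/23) = +1 → QR.
(13/23) = +1 → QR.
(15/23) = -1 → non-residue.
(18/23) = +1 → QR.
(19/23) = -1 → non-residue.
(21/23) = -1 → non-residue.
(22/23) = -1 → non-residue.
Total quadratic residues among the 7: 3.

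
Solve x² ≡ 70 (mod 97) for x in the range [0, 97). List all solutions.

97 ≡ 1 (mod 4), so we find a root by search.
Trying successive values, 19² = 361 ≡ 70 (mod 97). The other root is 97 − 19 = 78.

19, 78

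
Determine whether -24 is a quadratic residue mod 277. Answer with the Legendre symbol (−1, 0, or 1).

-1

Euler's criterion: (-24/277) ≡ 253^138 (mod 277).
253^2 ≡ 22 (mod 277)
253^4 ≡ 207 (mod 277)
253^8 ≡ 191 (mod 277)
253^16 ≡ 194 (mod 277)
253^32 ≡ 241 (mod 277)
253^64 ≡ 188 (mod 277)
253^128 ≡ 165 (mod 277)
253^138 = 253^(128+8+2) ≡ 276 (mod 277).
Result is 276 ≡ −1, so (-24/277) = −1.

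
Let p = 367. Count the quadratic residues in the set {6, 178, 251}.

(6/367) = -1 → non-residue.
(178/367) = +1 → QR.
(251/367) = +1 → QR.
Total quadratic residues among the 3: 2.

2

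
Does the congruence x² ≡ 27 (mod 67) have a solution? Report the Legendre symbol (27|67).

Euler's criterion: (27/67) ≡ 27^33 (mod 67).
27^2 ≡ 59 (mod 67)
27^4 ≡ 64 (mod 67)
27^8 ≡ 9 (mod 67)
27^16 ≡ 14 (mod 67)
27^32 ≡ 62 (mod 67)
27^33 = 27^(32+1) ≡ 66 (mod 67).
Result is 66 ≡ −1, so (27/67) = −1.

-1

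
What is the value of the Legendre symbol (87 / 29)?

First reduce: 87 ≡ 0 (mod 29).
Top reduces to 0: gcd > 1, so the symbol is 0.

0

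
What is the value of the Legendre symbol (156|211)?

Pull out 2^2: since 211 ≡ 3 (mod 8), (2/211) = -1, so (2/211)^2 = +1.
Reciprocity: 39 ≡ 3 and 211 ≡ 3 (mod 4), so (39/211) = −(211/39).
Reduce top mod 39: now compute (16/39).
Pull out 2^4: since 39 ≡ 7 (mod 8), (2/39) = +1, so (2/39)^4 = +1.
Reached (1/39) = 1. Collecting the sign flips along the way, the symbol is -1.

-1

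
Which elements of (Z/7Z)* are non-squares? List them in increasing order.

3,5,6

Square k = 1,…,3 (k and 7−k give the same square):
1²=1, 2²=4, 3²≡2 (mod 7).
The residues are {1, 2, 4}; the non-residues are the remaining 3 nonzero classes.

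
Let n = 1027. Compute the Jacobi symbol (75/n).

Reciprocity: 75 ≡ 3 and 1027 ≡ 3 (mod 4), so (75/1027) = −(1027/75).
Reduce top mod 75: now compute (52/75).
Pull out 2^2: since 75 ≡ 3 (mod 8), (2/75) = -1, so (2/75)^2 = +1.
Reciprocity: 13 ≡ 1 and 75 ≡ 3 (mod 4), so (13/75) = +(75/13).
Reduce top mod 13: now compute (10/13).
Pull out 2: since 13 ≡ 5 (mod 8), (2/13) = -1.
Reciprocity: 5 ≡ 1 and 13 ≡ 1 (mod 4), so (5/13) = +(13/5).
Reduce top mod 5: now compute (3/5).
Reciprocity: 3 ≡ 3 and 5 ≡ 1 (mod 4), so (3/5) = +(5/3).
Reduce top mod 3: now compute (2/3).
Pull out 2: since 3 ≡ 3 (mod 8), (2/3) = -1.
Reached (1/3) = 1. Collecting the sign flips along the way, the symbol is -1.

-1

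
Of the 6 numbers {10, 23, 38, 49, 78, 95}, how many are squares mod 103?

3

(10/103) = -1 → non-residue.
(23/103) = +1 → QR.
(38/103) = +1 → QR.
(49/103) = +1 → QR.
(78/103) = -1 → non-residue.
(95/103) = -1 → non-residue.
Total quadratic residues among the 6: 3.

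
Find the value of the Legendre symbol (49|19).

1

Euler's criterion: (49/19) ≡ 11^9 (mod 19).
11^2 ≡ 7 (mod 19)
11^4 ≡ 11 (mod 19)
11^8 ≡ 7 (mod 19)
11^9 = 11^(8+1) ≡ 1 (mod 19).
Result is 1, so (49/19) = 1.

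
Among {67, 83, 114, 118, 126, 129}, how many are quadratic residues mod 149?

4

(67/149) = +1 → QR.
(83/149) = -1 → non-residue.
(114/149) = +1 → QR.
(118/149) = +1 → QR.
(126/149) = -1 → non-residue.
(129/149) = +1 → QR.
Total quadratic residues among the 6: 4.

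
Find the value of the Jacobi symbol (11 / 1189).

Reciprocity: 11 ≡ 3 and 1189 ≡ 1 (mod 4), so (11/1189) = +(1189/11).
Reduce top mod 11: now compute (1/11).
Reached (1/11) = 1. Collecting the sign flips along the way, the symbol is +1.

1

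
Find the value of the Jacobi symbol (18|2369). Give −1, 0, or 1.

1

Pull out 2: since 2369 ≡ 1 (mod 8), (2/2369) = +1.
Reciprocity: 9 ≡ 1 and 2369 ≡ 1 (mod 4), so (9/2369) = +(2369/9).
Reduce top mod 9: now compute (2/9).
Pull out 2: since 9 ≡ 1 (mod 8), (2/9) = +1.
Reached (1/9) = 1. Collecting the sign flips along the way, the symbol is +1.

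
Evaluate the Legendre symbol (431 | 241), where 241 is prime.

Euler's criterion: (431/241) ≡ 190^120 (mod 241).
190^2 ≡ 191 (mod 241)
190^4 ≡ 90 (mod 241)
190^8 ≡ 147 (mod 241)
190^16 ≡ 160 (mod 241)
190^32 ≡ 54 (mod 241)
190^64 ≡ 24 (mod 241)
190^120 = 190^(64+32+16+8) ≡ 240 (mod 241).
Result is 240 ≡ −1, so (431/241) = −1.

-1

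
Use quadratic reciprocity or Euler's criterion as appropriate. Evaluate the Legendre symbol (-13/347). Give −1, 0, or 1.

-1

First reduce: -13 ≡ 334 (mod 347).
Pull out 2: since 347 ≡ 3 (mod 8), (2/347) = -1.
Reciprocity: 167 ≡ 3 and 347 ≡ 3 (mod 4), so (167/347) = −(347/167).
Reduce top mod 167: now compute (13/167).
Reciprocity: 13 ≡ 1 and 167 ≡ 3 (mod 4), so (13/167) = +(167/13).
Reduce top mod 13: now compute (11/13).
Reciprocity: 11 ≡ 3 and 13 ≡ 1 (mod 4), so (11/13) = +(13/11).
Reduce top mod 11: now compute (2/11).
Pull out 2: since 11 ≡ 3 (mod 8), (2/11) = -1.
Reached (1/11) = 1. Collecting the sign flips along the way, the symbol is -1.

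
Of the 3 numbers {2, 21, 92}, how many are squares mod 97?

(2/97) = +1 → QR.
(21/97) = -1 → non-residue.
(92/97) = -1 → non-residue.
Total quadratic residues among the 3: 1.

1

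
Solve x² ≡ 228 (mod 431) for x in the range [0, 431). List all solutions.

39, 392

Since 431 ≡ 3 (mod 4), a square root of 228 is 228^((431+1)/4) = 228^108 mod 431.
Repeated squaring: 228^2≡264, 228^4≡305, 228^8≡360, 228^16≡300, 228^32≡352, 228^64≡207 (mod 431).
228^108 = 228^(64+32+8+4) ≡ 392 (mod 431).
Check: 392² = 153664 ≡ 228 (mod 431). The two roots are 39 and 392.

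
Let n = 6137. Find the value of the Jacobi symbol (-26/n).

First reduce: -26 ≡ 6111 (mod 6137).
Reciprocity: 6111 ≡ 3 and 6137 ≡ 1 (mod 4), so (6111/6137) = +(6137/6111).
Reduce top mod 6111: now compute (26/6111).
Pull out 2: since 6111 ≡ 7 (mod 8), (2/6111) = +1.
Reciprocity: 13 ≡ 1 and 6111 ≡ 3 (mod 4), so (13/6111) = +(6111/13).
Reduce top mod 13: now compute (1/13).
Reached (1/13) = 1. Collecting the sign flips along the way, the symbol is +1.

1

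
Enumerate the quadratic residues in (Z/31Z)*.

Square k = 1,…,15 (k and 31−k give the same square):
1²=1, 2²=4, 3²=9, 4²=16, 5²=25, 6²≡5, 7²≡18, 8²≡2, 9²≡19, 10²≡7, 11²≡28, 12²≡20, 13²≡14, 14²≡10, 15²≡8 (mod 31).
So the quadratic residues mod 31 are {1, 2, 4, 5, 7, 8, 9, 10, 14, 16, 18, 19, 20, 25, 28}.

1 2 4 5 7 8 9 10 14 16 18 19 20 25 28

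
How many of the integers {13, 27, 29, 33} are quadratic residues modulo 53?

(13/53) = +1 → QR.
(27/53) = -1 → non-residue.
(29/53) = +1 → QR.
(33/53) = -1 → non-residue.
Total quadratic residues among the 4: 2.

2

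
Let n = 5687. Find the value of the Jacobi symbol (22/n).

Pull out 2: since 5687 ≡ 7 (mod 8), (2/5687) = +1.
Reciprocity: 11 ≡ 3 and 5687 ≡ 3 (mod 4), so (11/5687) = −(5687/11).
Reduce top mod 11: now compute (0/11).
Top reduces to 0: gcd > 1, so the symbol is 0.

0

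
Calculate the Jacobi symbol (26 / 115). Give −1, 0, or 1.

1

Pull out 2: since 115 ≡ 3 (mod 8), (2/115) = -1.
Reciprocity: 13 ≡ 1 and 115 ≡ 3 (mod 4), so (13/115) = +(115/13).
Reduce top mod 13: now compute (11/13).
Reciprocity: 11 ≡ 3 and 13 ≡ 1 (mod 4), so (11/13) = +(13/11).
Reduce top mod 11: now compute (2/11).
Pull out 2: since 11 ≡ 3 (mod 8), (2/11) = -1.
Reached (1/11) = 1. Collecting the sign flips along the way, the symbol is +1.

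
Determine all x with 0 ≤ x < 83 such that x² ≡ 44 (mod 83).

Since 83 ≡ 3 (mod 4), a square root of 44 is 44^((83+1)/4) = 44^21 mod 83.
Repeated squaring: 44^2≡27, 44^4≡65, 44^8≡75, 44^16≡64 (mod 83).
44^21 = 44^(16+4+1) ≡ 25 (mod 83).
Check: 25² = 625 ≡ 44 (mod 83). The two roots are 25 and 58.

25, 58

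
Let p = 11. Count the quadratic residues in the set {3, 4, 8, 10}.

(3/11) = +1 → QR.
(4/11) = +1 → QR.
(8/11) = -1 → non-residue.
(10/11) = -1 → non-residue.
Total quadratic residues among the 4: 2.

2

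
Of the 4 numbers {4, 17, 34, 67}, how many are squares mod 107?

2

(4/107) = +1 → QR.
(17/107) = -1 → non-residue.
(34/107) = +1 → QR.
(67/107) = -1 → non-residue.
Total quadratic residues among the 4: 2.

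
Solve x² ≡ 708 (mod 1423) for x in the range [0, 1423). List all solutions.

Since 1423 ≡ 3 (mod 4), a square root of 708 is 708^((1423+1)/4) = 708^356 mod 1423.
Repeated squaring: 708^2≡368, 708^4≡239, 708^8≡201, 708^16≡557, 708^32≡35, 708^64≡1225, 708^128≡783, 708^256≡1199 (mod 1423).
708^356 = 708^(256+64+32+4) ≡ 1343 (mod 1423).
Check: 1343² = 1803649 ≡ 708 (mod 1423). The two roots are 80 and 1343.

80, 1343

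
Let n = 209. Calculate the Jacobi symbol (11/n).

Reciprocity: 11 ≡ 3 and 209 ≡ 1 (mod 4), so (11/209) = +(209/11).
Reduce top mod 11: now compute (0/11).
Top reduces to 0: gcd > 1, so the symbol is 0.

0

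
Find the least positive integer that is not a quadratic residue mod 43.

2

(2/43) = −1, so 2 is the smallest positive non-residue mod 43.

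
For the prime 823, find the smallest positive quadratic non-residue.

(2/823) = +1, so 2 is a residue.
(3/823) = −1, so 3 is the smallest positive non-residue mod 823.

3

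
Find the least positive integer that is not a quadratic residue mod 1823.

5

(2/1823) = +1, so 2 is a residue.
(3/1823) = +1, so 3 is a residue.
(4/1823) = +1, so 4 is a residue.
(5/1823) = −1, so 5 is the smallest positive non-residue mod 1823.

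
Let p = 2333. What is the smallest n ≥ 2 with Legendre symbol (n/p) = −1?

2

(2/2333) = −1, so 2 is the smallest positive non-residue mod 2333.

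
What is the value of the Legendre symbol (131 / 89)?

1

First reduce: 131 ≡ 42 (mod 89).
Pull out 2: since 89 ≡ 1 (mod 8), (2/89) = +1.
Reciprocity: 21 ≡ 1 and 89 ≡ 1 (mod 4), so (21/89) = +(89/21).
Reduce top mod 21: now compute (5/21).
Reciprocity: 5 ≡ 1 and 21 ≡ 1 (mod 4), so (5/21) = +(21/5).
Reduce top mod 5: now compute (1/5).
Reached (1/5) = 1. Collecting the sign flips along the way, the symbol is +1.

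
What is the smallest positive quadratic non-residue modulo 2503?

3

(2/2503) = +1, so 2 is a residue.
(3/2503) = −1, so 3 is the smallest positive non-residue mod 2503.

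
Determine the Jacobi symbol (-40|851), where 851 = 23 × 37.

First reduce: -40 ≡ 811 (mod 851).
Reciprocity: 811 ≡ 3 and 851 ≡ 3 (mod 4), so (811/851) = −(851/811).
Reduce top mod 811: now compute (40/811).
Pull out 2^3: since 811 ≡ 3 (mod 8), (2/811) = -1, so (2/811)^3 = -1.
Reciprocity: 5 ≡ 1 and 811 ≡ 3 (mod 4), so (5/811) = +(811/5).
Reduce top mod 5: now compute (1/5).
Reached (1/5) = 1. Collecting the sign flips along the way, the symbol is +1.

1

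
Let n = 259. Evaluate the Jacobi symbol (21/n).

0

Reciprocity: 21 ≡ 1 and 259 ≡ 3 (mod 4), so (21/259) = +(259/21).
Reduce top mod 21: now compute (7/21).
Reciprocity: 7 ≡ 3 and 21 ≡ 1 (mod 4), so (7/21) = +(21/7).
Reduce top mod 7: now compute (0/7).
Top reduces to 0: gcd > 1, so the symbol is 0.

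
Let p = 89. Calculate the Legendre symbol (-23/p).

First reduce: -23 ≡ 66 (mod 89).
Pull out 2: since 89 ≡ 1 (mod 8), (2/89) = +1.
Reciprocity: 33 ≡ 1 and 89 ≡ 1 (mod 4), so (33/89) = +(89/33).
Reduce top mod 33: now compute (23/33).
Reciprocity: 23 ≡ 3 and 33 ≡ 1 (mod 4), so (23/33) = +(33/23).
Reduce top mod 23: now compute (10/23).
Pull out 2: since 23 ≡ 7 (mod 8), (2/23) = +1.
Reciprocity: 5 ≡ 1 and 23 ≡ 3 (mod 4), so (5/23) = +(23/5).
Reduce top mod 5: now compute (3/5).
Reciprocity: 3 ≡ 3 and 5 ≡ 1 (mod 4), so (3/5) = +(5/3).
Reduce top mod 3: now compute (2/3).
Pull out 2: since 3 ≡ 3 (mod 8), (2/3) = -1.
Reached (1/3) = 1. Collecting the sign flips along the way, the symbol is -1.

-1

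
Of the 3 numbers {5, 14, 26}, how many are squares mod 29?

(5/29) = +1 → QR.
(14/29) = -1 → non-residue.
(26/29) = -1 → non-residue.
Total quadratic residues among the 3: 1.

1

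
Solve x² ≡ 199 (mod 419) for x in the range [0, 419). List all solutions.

Since 419 ≡ 3 (mod 4), a square root of 199 is 199^((419+1)/4) = 199^105 mod 419.
Repeated squaring: 199^2≡215, 199^4≡135, 199^8≡208, 199^16≡107, 199^32≡136, 199^64≡60 (mod 419).
199^105 = 199^(64+32+8+1) ≡ 306 (mod 419).
Check: 306² = 93636 ≡ 199 (mod 419). The two roots are 113 and 306.

113, 306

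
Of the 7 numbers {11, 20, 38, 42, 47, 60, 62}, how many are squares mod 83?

2

(11/83) = +1 → QR.
(20/83) = -1 → non-residue.
(38/83) = +1 → QR.
(42/83) = -1 → non-residue.
(47/83) = -1 → non-residue.
(60/83) = -1 → non-residue.
(62/83) = -1 → non-residue.
Total quadratic residues among the 7: 2.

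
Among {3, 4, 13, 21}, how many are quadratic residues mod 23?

(3/23) = +1 → QR.
(4/23) = +1 → QR.
(13/23) = +1 → QR.
(21/23) = -1 → non-residue.
Total quadratic residues among the 4: 3.

3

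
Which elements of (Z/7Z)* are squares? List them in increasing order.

Square k = 1,…,3 (k and 7−k give the same square):
1²=1, 2²=4, 3²≡2 (mod 7).
So the quadratic residues mod 7 are {1, 2, 4}.

1,2,4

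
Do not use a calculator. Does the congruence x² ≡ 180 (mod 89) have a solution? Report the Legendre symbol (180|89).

First reduce: 180 ≡ 2 (mod 89).
Pull out 2: since 89 ≡ 1 (mod 8), (2/89) = +1.
Reached (1/89) = 1. Collecting the sign flips along the way, the symbol is +1.

1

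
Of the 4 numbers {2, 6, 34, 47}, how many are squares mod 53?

(2/53) = -1 → non-residue.
(6/53) = +1 → QR.
(34/53) = -1 → non-residue.
(47/53) = +1 → QR.
Total quadratic residues among the 4: 2.

2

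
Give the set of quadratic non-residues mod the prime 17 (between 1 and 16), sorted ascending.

Square k = 1,…,8 (k and 17−k give the same square):
1²=1, 2²=4, 3²=9, 4²=16, 5²≡8, 6²≡2, 7²≡15, 8²≡13 (mod 17).
The residues are {1, 2, 4, 8, 9, 13, 15, 16}; the non-residues are the remaining 8 nonzero classes.

3, 5, 6, 7, 10, 11, 12, 14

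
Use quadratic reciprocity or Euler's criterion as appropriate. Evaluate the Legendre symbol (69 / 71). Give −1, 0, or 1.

-1

Reciprocity: 69 ≡ 1 and 71 ≡ 3 (mod 4), so (69/71) = +(71/69).
Reduce top mod 69: now compute (2/69).
Pull out 2: since 69 ≡ 5 (mod 8), (2/69) = -1.
Reached (1/69) = 1. Collecting the sign flips along the way, the symbol is -1.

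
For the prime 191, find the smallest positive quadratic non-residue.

(2/191) = +1, so 2 is a residue.
(3/191) = +1, so 3 is a residue.
(4/191) = +1, so 4 is a residue.
(5/191) = +1, so 5 is a residue.
(6/191) = +1, so 6 is a residue.
(7/191) = −1, so 7 is the smallest positive non-residue mod 191.

7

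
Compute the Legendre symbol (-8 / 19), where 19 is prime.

1

First reduce: -8 ≡ 11 (mod 19).
Reciprocity: 11 ≡ 3 and 19 ≡ 3 (mod 4), so (11/19) = −(19/11).
Reduce top mod 11: now compute (8/11).
Pull out 2^3: since 11 ≡ 3 (mod 8), (2/11) = -1, so (2/11)^3 = -1.
Reached (1/11) = 1. Collecting the sign flips along the way, the symbol is +1.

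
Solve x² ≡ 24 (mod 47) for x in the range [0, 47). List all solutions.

Since 47 ≡ 3 (mod 4), a square root of 24 is 24^((47+1)/4) = 24^12 mod 47.
Repeated squaring: 24^2≡12, 24^4≡3, 24^8≡9 (mod 47).
24^12 = 24^(8+4) ≡ 27 (mod 47).
Check: 27² = 729 ≡ 24 (mod 47). The two roots are 20 and 27.

20, 27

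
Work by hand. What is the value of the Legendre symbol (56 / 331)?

1

Pull out 2^3: since 331 ≡ 3 (mod 8), (2/331) = -1, so (2/331)^3 = -1.
Reciprocity: 7 ≡ 3 and 331 ≡ 3 (mod 4), so (7/331) = −(331/7).
Reduce top mod 7: now compute (2/7).
Pull out 2: since 7 ≡ 7 (mod 8), (2/7) = +1.
Reached (1/7) = 1. Collecting the sign flips along the way, the symbol is +1.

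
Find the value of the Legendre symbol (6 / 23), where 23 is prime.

1

Euler's criterion: (6/23) ≡ 6^11 (mod 23).
6^2 ≡ 13 (mod 23)
6^4 ≡ 8 (mod 23)
6^8 ≡ 18 (mod 23)
6^11 = 6^(8+2+1) ≡ 1 (mod 23).
Result is 1, so (6/23) = 1.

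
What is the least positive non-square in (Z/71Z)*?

7

(2/71) = +1, so 2 is a residue.
(3/71) = +1, so 3 is a residue.
(4/71) = +1, so 4 is a residue.
(5/71) = +1, so 5 is a residue.
(6/71) = +1, so 6 is a residue.
(7/71) = −1, so 7 is the smallest positive non-residue mod 71.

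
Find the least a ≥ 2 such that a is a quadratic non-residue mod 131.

(2/131) = −1, so 2 is the smallest positive non-residue mod 131.

2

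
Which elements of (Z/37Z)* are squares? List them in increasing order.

1, 3, 4, 7, 9, 10, 11, 12, 16, 21, 25, 26, 27, 28, 30, 33, 34, 36

Square k = 1,…,18 (k and 37−k give the same square):
1²=1, 2²=4, 3²=9, 4²=16, 5²=25, 6²=36, 7²≡12, 8²≡27, 9²≡7, 10²≡26, 11²≡10, 12²≡33, 13²≡21, 14²≡11, 15²≡3, 16²≡34, 17²≡30, 18²≡28 (mod 37).
So the quadratic residues mod 37 are {1, 3, 4, 7, 9, 10, 11, 12, 16, 21, 25, 26, 27, 28, 30, 33, 34, 36}.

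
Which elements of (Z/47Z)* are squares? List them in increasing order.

1, 2, 3, 4, 6, 7, 8, 9, 12, 14, 16, 17, 18, 21, 24, 25, 27, 28, 32, 34, 36, 37, 42

Square k = 1,…,23 (k and 47−k give the same square):
1²=1, 2²=4, 3²=9, 4²=16, 5²=25, 6²=36, 7²≡2, 8²≡17, 9²≡34, 10²≡6, 11²≡27, 12²≡3, 13²≡28, 14²≡8, 15²≡37, 16²≡21, 17²≡7, 18²≡42, 19²≡32, 20²≡24, 21²≡18, 22²≡14, 23²≡12 (mod 47).
So the quadratic residues mod 47 are {1, 2, 3, 4, 6, 7, 8, 9, 12, 14, 16, 17, 18, 21, 24, 25, 27, 28, 32, 34, 36, 37, 42}.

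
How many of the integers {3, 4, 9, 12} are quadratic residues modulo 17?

(3/17) = -1 → non-residue.
(4/17) = +1 → QR.
(9/17) = +1 → QR.
(12/17) = -1 → non-residue.
Total quadratic residues among the 4: 2.

2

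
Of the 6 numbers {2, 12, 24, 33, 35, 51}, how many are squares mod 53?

1

(2/53) = -1 → non-residue.
(12/53) = -1 → non-residue.
(24/53) = +1 → QR.
(33/53) = -1 → non-residue.
(35/53) = -1 → non-residue.
(51/53) = -1 → non-residue.
Total quadratic residues among the 6: 1.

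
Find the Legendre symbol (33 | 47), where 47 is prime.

-1

Reciprocity: 33 ≡ 1 and 47 ≡ 3 (mod 4), so (33/47) = +(47/33).
Reduce top mod 33: now compute (14/33).
Pull out 2: since 33 ≡ 1 (mod 8), (2/33) = +1.
Reciprocity: 7 ≡ 3 and 33 ≡ 1 (mod 4), so (7/33) = +(33/7).
Reduce top mod 7: now compute (5/7).
Reciprocity: 5 ≡ 1 and 7 ≡ 3 (mod 4), so (5/7) = +(7/5).
Reduce top mod 5: now compute (2/5).
Pull out 2: since 5 ≡ 5 (mod 8), (2/5) = -1.
Reached (1/5) = 1. Collecting the sign flips along the way, the symbol is -1.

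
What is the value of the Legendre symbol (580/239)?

1

Euler's criterion: (580/239) ≡ 102^119 (mod 239).
102^2 ≡ 127 (mod 239)
102^4 ≡ 116 (mod 239)
102^8 ≡ 72 (mod 239)
102^16 ≡ 165 (mod 239)
102^32 ≡ 218 (mod 239)
102^64 ≡ 202 (mod 239)
102^119 = 102^(64+32+16+4+2+1) ≡ 1 (mod 239).
Result is 1, so (580/239) = 1.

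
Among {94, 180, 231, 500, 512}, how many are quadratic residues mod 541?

2

(94/541) = -1 → non-residue.
(180/541) = +1 → QR.
(231/541) = -1 → non-residue.
(500/541) = +1 → QR.
(512/541) = -1 → non-residue.
Total quadratic residues among the 5: 2.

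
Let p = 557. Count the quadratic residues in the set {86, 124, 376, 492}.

2

(86/557) = -1 → non-residue.
(124/557) = -1 → non-residue.
(376/557) = +1 → QR.
(492/557) = +1 → QR.
Total quadratic residues among the 4: 2.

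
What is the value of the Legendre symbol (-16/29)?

Euler's criterion: (-16/29) ≡ 13^14 (mod 29).
13^2 ≡ 24 (mod 29)
13^4 ≡ 25 (mod 29)
13^8 ≡ 16 (mod 29)
13^14 = 13^(8+4+2) ≡ 1 (mod 29).
Result is 1, so (-16/29) = 1.

1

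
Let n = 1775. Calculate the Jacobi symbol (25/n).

0

Reciprocity: 25 ≡ 1 and 1775 ≡ 3 (mod 4), so (25/1775) = +(1775/25).
Reduce top mod 25: now compute (0/25).
Top reduces to 0: gcd > 1, so the symbol is 0.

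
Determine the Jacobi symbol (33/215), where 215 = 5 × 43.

1

Reciprocity: 33 ≡ 1 and 215 ≡ 3 (mod 4), so (33/215) = +(215/33).
Reduce top mod 33: now compute (17/33).
Reciprocity: 17 ≡ 1 and 33 ≡ 1 (mod 4), so (17/33) = +(33/17).
Reduce top mod 17: now compute (16/17).
Pull out 2^4: since 17 ≡ 1 (mod 8), (2/17) = +1, so (2/17)^4 = +1.
Reached (1/17) = 1. Collecting the sign flips along the way, the symbol is +1.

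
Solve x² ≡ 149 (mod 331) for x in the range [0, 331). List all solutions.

Since 331 ≡ 3 (mod 4), a square root of 149 is 149^((331+1)/4) = 149^83 mod 331.
Repeated squaring: 149^2≡24, 149^4≡245, 149^8≡114, 149^16≡87, 149^32≡287, 149^64≡281 (mod 331).
149^83 = 149^(64+16+2+1) ≡ 76 (mod 331).
Check: 76² = 5776 ≡ 149 (mod 331). The two roots are 76 and 255.

76, 255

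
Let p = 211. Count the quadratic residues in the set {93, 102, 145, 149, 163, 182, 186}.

(93/211) = +1 → QR.
(102/211) = -1 → non-residue.
(145/211) = -1 → non-residue.
(149/211) = -1 → non-residue.
(163/211) = +1 → QR.
(182/211) = +1 → QR.
(186/211) = -1 → non-residue.
Total quadratic residues among the 7: 3.

3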